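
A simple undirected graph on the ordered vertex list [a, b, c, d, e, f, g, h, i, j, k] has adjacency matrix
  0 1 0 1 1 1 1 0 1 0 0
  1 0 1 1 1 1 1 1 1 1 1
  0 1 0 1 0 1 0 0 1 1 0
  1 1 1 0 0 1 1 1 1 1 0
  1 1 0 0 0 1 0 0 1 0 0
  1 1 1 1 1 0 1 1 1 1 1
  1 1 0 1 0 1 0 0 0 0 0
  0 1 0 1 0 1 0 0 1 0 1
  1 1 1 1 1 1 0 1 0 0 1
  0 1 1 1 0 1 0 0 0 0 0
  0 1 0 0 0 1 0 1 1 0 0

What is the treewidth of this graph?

4

A width-4 tree decomposition is:
Bags: B1 = {a, b, d, f, i}  B2 = {b, d, f, h, i}  B3 = {b, c, d, f, i}  B4 = {a, b, d, f, g}  B5 = {a, b, e, f, i}  B6 = {b, f, h, i, k}  B7 = {b, c, d, f, j}
Tree: B1–B2, B1–B3, B1–B4, B1–B5, B2–B6, B3–B7
Every bag has size at most 5, so the width is 5 − 1 = 4 and tw(G) ≤ 4. Conversely, {a, b, d, f, g} is a clique of size 5, and the vertices of any clique must share a bag in every tree decomposition; so some bag has ≥ 5 vertices and tw(G) ≥ 4. Therefore the treewidth is 4.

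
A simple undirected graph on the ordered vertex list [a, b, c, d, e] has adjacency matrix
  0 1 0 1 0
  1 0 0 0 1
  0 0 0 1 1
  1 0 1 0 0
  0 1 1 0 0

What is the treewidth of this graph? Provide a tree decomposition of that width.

Treewidth 2.
One such decomposition:
Bags: B1 = {b, c, e}  B2 = {b, c, d}  B3 = {a, b, d}
Tree: B1–B2, B2–B3

The largest bag has 3 vertices, giving width 2; this decomposition certifies tw(G) ≤ 2. For the lower bound, G contains the cycle b–e–c–d–a–b, so G is not a forest; only forests have treewidth ≤ 1, hence tw(G) ≥ 2. Therefore the treewidth is 2.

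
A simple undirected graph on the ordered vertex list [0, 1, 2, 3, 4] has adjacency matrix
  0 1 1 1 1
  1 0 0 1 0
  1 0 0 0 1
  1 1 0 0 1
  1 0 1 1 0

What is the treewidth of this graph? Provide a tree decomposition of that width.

Treewidth 2.
One such decomposition:
Bags: B1 = {0, 3, 4}  B2 = {0, 2, 4}  B3 = {0, 1, 3}
Tree: B1–B2, B1–B3

Every bag has size at most 3, so the width is 3 − 1 = 2 and tw(G) ≤ 2. For the lower bound, the 3 vertices {0, 2, 4} are pairwise adjacent, and any tree decomposition puts a clique entirely inside one bag — forcing width ≥ 2. Therefore the treewidth is 2.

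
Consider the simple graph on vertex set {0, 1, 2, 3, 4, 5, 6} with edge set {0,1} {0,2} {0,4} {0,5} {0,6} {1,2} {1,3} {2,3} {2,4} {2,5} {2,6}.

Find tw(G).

A width-2 tree decomposition is:
Bags: B1 = {0, 2, 6}  B2 = {0, 2, 5}  B3 = {0, 1, 2}  B4 = {0, 2, 4}  B5 = {1, 2, 3}
Tree: B1–B2, B2–B3, B1–B4, B3–B5
The largest bag has 3 vertices, giving width 2; this decomposition certifies tw(G) ≤ 2. Conversely, {0, 1, 2} is a clique of size 3, and the vertices of any clique must share a bag in every tree decomposition; so some bag has ≥ 3 vertices and tw(G) ≥ 2. The upper and lower bounds meet at 2, so that is the treewidth.

2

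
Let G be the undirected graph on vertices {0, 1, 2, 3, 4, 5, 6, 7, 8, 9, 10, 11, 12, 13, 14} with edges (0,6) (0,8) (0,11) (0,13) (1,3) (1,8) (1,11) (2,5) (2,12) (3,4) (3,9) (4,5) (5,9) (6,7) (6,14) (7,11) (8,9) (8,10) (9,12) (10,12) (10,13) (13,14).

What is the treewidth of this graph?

3

A width-3 tree decomposition is:
Bags: B1 = {6, 7, 13, 14}  B2 = {0, 6, 7, 13}  B3 = {0, 7, 11, 13}  B4 = {0, 10, 11, 13}  B5 = {0, 8, 10, 11}  B6 = {1, 8, 10, 11}  B7 = {1, 8, 10, 12}  B8 = {1, 8, 9, 12}  B9 = {1, 3, 9, 12}  B10 = {2, 3, 9, 12}  B11 = {2, 3, 5, 9}  B12 = {2, 3, 4, 5}
Tree: B1–B2, B2–B3, B3–B4, B4–B5, B5–B6, B6–B7, B7–B8, B8–B9, B9–B10, B10–B11, B11–B12
Every bag has size at most 4, so the width is 4 − 1 = 3 and tw(G) ≤ 3. For the lower bound: the 4 vertex sets {6,7,14}, {13}, {0}, {1,8,10,11} are disjoint, each induces a connected subgraph, and every pair is joined by at least one edge of G. Contracting each set to a single vertex therefore yields K_{4} as a minor, and since treewidth is minor-monotone, tw(G) ≥ tw(K_{4}) = 3. Combining the bounds, tw(G) = 3.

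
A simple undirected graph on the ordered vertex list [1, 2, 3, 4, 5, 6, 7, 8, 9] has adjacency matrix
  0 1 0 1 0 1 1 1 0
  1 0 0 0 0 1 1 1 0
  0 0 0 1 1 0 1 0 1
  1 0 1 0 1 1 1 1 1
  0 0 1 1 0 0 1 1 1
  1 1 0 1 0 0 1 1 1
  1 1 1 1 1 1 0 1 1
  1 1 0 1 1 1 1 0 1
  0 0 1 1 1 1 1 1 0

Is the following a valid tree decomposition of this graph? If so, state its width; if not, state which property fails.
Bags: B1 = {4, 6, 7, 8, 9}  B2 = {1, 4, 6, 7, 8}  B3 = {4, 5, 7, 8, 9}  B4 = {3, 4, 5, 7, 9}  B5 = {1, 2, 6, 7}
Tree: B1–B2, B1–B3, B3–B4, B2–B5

A tree decomposition must satisfy three properties: every vertex lies in some bag; for every edge, both endpoints lie together in some bag; and for every vertex, the bags containing it form a connected subtree. Here edge (8,2) lies in no bag, so the decomposition is invalid.

No — edge (8,2) lies in no bag.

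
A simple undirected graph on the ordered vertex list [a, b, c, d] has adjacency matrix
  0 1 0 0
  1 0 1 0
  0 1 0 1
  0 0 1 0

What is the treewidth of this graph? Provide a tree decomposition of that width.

The largest bag has 2 vertices, giving width 1; this decomposition certifies tw(G) ≤ 1. Since G has at least one edge (e.g. d–c), it is not an edgeless graph, so tw(G) ≥ 1. Therefore the treewidth is 1.

Treewidth 1.
Bags: B1 = {c, d}  B2 = {b, c}  B3 = {a, b}
Tree: B1–B2, B2–B3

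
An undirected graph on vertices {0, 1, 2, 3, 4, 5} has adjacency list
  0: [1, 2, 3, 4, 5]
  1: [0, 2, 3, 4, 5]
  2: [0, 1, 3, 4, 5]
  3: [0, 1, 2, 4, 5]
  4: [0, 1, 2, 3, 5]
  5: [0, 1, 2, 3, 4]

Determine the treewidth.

A width-5 tree decomposition is:
Bags: B1 = {0, 1, 2, 3, 4, 5}
Tree: (single bag)
A single bag containing all 6 vertices is trivially a valid decomposition of width 5. For the lower bound, the 6 vertices {0, 1, 2, 3, 4, 5} are pairwise adjacent, and any tree decomposition puts a clique entirely inside one bag — forcing width ≥ 5. The upper and lower bounds meet at 5, so that is the treewidth.

5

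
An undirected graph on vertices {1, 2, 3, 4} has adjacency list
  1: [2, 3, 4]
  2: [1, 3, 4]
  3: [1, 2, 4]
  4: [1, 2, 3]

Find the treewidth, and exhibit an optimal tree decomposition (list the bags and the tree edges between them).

A single bag containing all 4 vertices is trivially a valid decomposition of width 3. Conversely, {1, 2, 3, 4} is a clique of size 4, and the vertices of any clique must share a bag in every tree decomposition; so some bag has ≥ 4 vertices and tw(G) ≥ 3. The upper and lower bounds meet at 3, so that is the treewidth.

Treewidth 3.
Bags: B1 = {1, 2, 3, 4}
Tree: (single bag)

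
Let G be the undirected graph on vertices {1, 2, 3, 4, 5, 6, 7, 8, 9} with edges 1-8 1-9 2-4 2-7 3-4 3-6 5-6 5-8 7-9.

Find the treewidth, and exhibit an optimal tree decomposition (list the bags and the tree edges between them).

The largest bag has 3 vertices, giving width 2; this decomposition certifies tw(G) ≤ 2. The edges 4–2–7–9–1–8–5–6–3–4 form a cycle, so G is not a tree and its treewidth is at least 2. Hence tw(G) = 2 exactly.

Treewidth 2.
Bags: B1 = {2, 4, 7}  B2 = {4, 7, 9}  B3 = {1, 4, 9}  B4 = {1, 4, 8}  B5 = {4, 5, 8}  B6 = {4, 5, 6}  B7 = {3, 4, 6}
Tree: B1–B2, B2–B3, B3–B4, B4–B5, B5–B6, B6–B7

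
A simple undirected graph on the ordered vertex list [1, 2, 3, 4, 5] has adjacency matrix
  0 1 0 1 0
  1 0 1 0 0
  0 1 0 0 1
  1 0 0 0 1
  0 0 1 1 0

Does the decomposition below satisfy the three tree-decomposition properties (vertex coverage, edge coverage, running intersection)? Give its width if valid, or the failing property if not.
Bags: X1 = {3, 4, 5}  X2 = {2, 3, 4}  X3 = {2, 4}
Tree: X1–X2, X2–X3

No — vertex 1 appears in no bag.

A tree decomposition must satisfy three properties: every vertex lies in some bag; for every edge, both endpoints lie together in some bag; and for every vertex, the bags containing it form a connected subtree. Here vertex 1 appears in no bag, so the decomposition is invalid.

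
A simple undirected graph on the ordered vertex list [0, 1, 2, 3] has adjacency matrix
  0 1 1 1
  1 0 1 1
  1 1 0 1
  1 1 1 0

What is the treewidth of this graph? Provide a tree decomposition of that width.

A single bag containing all 4 vertices is trivially a valid decomposition of width 3. Conversely, {0, 1, 2, 3} is a clique of size 4, and the vertices of any clique must share a bag in every tree decomposition; so some bag has ≥ 4 vertices and tw(G) ≥ 3. The upper and lower bounds meet at 3, so that is the treewidth.

Treewidth 3.
One optimal decomposition is:
Bags: B1 = {0, 1, 2, 3}
Tree: (single bag)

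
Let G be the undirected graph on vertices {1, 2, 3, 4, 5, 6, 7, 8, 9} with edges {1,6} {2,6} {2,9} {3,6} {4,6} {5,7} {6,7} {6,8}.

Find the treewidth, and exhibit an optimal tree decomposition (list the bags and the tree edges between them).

Each bag holds 2 vertices, so the decomposition has width 1, which upper-bounds the treewidth. Since G has at least one edge (e.g. 6–3), it is not an edgeless graph, so tw(G) ≥ 1. Hence tw(G) = 1 exactly.

Treewidth 1.
Bags: B1 = {3, 6}  B2 = {6, 8}  B3 = {1, 6}  B4 = {6, 7}  B5 = {2, 6}  B6 = {4, 6}  B7 = {2, 9}  B8 = {5, 7}
Tree: B1–B2, B1–B3, B2–B4, B3–B5, B3–B6, B5–B7, B4–B8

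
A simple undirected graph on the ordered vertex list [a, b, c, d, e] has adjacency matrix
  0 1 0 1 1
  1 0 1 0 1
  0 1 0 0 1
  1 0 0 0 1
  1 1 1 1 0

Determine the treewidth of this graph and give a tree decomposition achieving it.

Treewidth 2.
One such decomposition:
Bags: B1 = {a, b, e}  B2 = {a, d, e}  B3 = {b, c, e}
Tree: B1–B2, B1–B3

Each bag holds 3 vertices, so the decomposition has width 2, which upper-bounds the treewidth. On the other hand G contains the 3-clique {b, c, e}. A clique must lie in a single bag of any decomposition, so no decomposition can have width below 2. Hence tw(G) = 2 exactly.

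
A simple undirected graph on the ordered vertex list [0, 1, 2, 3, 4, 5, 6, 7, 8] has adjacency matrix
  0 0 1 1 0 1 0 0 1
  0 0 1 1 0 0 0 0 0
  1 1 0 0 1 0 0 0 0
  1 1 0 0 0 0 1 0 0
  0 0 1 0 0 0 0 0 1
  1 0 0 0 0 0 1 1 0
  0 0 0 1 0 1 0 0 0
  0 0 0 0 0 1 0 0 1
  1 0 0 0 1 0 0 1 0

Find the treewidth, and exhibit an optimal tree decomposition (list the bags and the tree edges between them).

The largest bag has 4 vertices, giving width 3; this decomposition certifies tw(G) ≤ 3. For the lower bound: the 4 vertex sets {4,7,8}, {5}, {0}, {1,2,3,6} are disjoint, each induces a connected subgraph, and every pair is joined by at least one edge of G. Contracting each set to a single vertex therefore yields K_{4} as a minor, and since treewidth is minor-monotone, tw(G) ≥ tw(K_{4}) = 3. Combining the bounds, tw(G) = 3.

Treewidth 3.
One optimal decomposition is:
Bags: B1 = {4, 5, 7, 8}  B2 = {0, 4, 5, 8}  B3 = {0, 2, 4, 5}  B4 = {0, 2, 5, 6}  B5 = {0, 2, 3, 6}  B6 = {1, 2, 3, 6}
Tree: B1–B2, B2–B3, B3–B4, B4–B5, B5–B6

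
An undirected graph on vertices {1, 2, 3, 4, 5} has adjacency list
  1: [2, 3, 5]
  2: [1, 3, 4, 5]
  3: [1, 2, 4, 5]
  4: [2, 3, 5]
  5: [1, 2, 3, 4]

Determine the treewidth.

3

A width-3 tree decomposition is:
Bags: B1 = {2, 3, 4, 5}  B2 = {1, 2, 3, 5}
Tree: B1–B2
Every bag has size at most 4, so the width is 4 − 1 = 3 and tw(G) ≤ 3. On the other hand G contains the 4-clique {1, 2, 3, 5}. A clique must lie in a single bag of any decomposition, so no decomposition can have width below 3. Hence tw(G) = 3 exactly.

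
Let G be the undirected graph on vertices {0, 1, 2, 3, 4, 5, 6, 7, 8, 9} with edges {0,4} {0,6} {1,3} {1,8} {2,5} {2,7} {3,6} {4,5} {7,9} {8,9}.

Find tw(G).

A width-2 tree decomposition is:
Bags: B1 = {0, 3, 6}  B2 = {0, 1, 3}  B3 = {0, 1, 8}  B4 = {0, 8, 9}  B5 = {0, 7, 9}  B6 = {0, 2, 7}  B7 = {0, 2, 5}  B8 = {0, 4, 5}
Tree: B1–B2, B2–B3, B3–B4, B4–B5, B5–B6, B6–B7, B7–B8
Every bag has size at most 3, so the width is 3 − 1 = 2 and tw(G) ≤ 2. For the lower bound, G contains the cycle 0–6–3–1–8–9–7–2–5–4–0, so G is not a forest; only forests have treewidth ≤ 1, hence tw(G) ≥ 2. Therefore the treewidth is 2.

2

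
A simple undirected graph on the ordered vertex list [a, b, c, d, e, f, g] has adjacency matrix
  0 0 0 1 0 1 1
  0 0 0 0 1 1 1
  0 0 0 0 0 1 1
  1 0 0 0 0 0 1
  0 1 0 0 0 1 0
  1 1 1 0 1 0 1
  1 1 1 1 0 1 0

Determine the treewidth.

A width-2 tree decomposition is:
Bags: B1 = {a, f, g}  B2 = {a, d, g}  B3 = {b, f, g}  B4 = {c, f, g}  B5 = {b, e, f}
Tree: B1–B2, B1–B3, B3–B4, B3–B5
Every bag has size at most 3, so the width is 3 − 1 = 2 and tw(G) ≤ 2. For the lower bound, the 3 vertices {a, d, g} are pairwise adjacent, and any tree decomposition puts a clique entirely inside one bag — forcing width ≥ 2. Hence tw(G) = 2 exactly.

2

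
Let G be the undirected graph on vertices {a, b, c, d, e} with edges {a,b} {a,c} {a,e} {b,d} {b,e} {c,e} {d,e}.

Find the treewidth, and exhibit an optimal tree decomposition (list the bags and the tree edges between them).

The largest bag has 3 vertices, giving width 2; this decomposition certifies tw(G) ≤ 2. Conversely, {b, d, e} is a clique of size 3, and the vertices of any clique must share a bag in every tree decomposition; so some bag has ≥ 3 vertices and tw(G) ≥ 2. Therefore the treewidth is 2.

Treewidth 2.
Bags: B1 = {b, d, e}  B2 = {a, b, e}  B3 = {a, c, e}
Tree: B1–B2, B2–B3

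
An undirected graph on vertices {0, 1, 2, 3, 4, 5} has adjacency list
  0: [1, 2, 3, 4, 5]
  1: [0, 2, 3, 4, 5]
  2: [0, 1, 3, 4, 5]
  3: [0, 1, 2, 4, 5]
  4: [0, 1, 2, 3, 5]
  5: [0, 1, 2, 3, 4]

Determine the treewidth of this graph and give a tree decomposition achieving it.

Treewidth 5.
Bags: B1 = {0, 1, 2, 3, 4, 5}
Tree: (single bag)

A single bag containing all 6 vertices is trivially a valid decomposition of width 5. Conversely, {0, 1, 2, 3, 4, 5} is a clique of size 6, and the vertices of any clique must share a bag in every tree decomposition; so some bag has ≥ 6 vertices and tw(G) ≥ 5. Combining the bounds, tw(G) = 5.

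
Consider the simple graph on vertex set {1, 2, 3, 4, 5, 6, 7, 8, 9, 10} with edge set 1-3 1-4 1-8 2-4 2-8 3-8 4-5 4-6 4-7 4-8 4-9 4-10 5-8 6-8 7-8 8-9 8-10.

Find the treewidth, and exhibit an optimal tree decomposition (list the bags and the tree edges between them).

The largest bag has 3 vertices, giving width 2; this decomposition certifies tw(G) ≤ 2. For the lower bound, the 3 vertices {1, 3, 8} are pairwise adjacent, and any tree decomposition puts a clique entirely inside one bag — forcing width ≥ 2. The upper and lower bounds meet at 2, so that is the treewidth.

Treewidth 2.
One such decomposition:
Bags: B1 = {4, 5, 8}  B2 = {4, 7, 8}  B3 = {1, 4, 8}  B4 = {4, 6, 8}  B5 = {4, 8, 9}  B6 = {2, 4, 8}  B7 = {4, 8, 10}  B8 = {1, 3, 8}
Tree: B1–B2, B2–B3, B1–B4, B2–B5, B2–B6, B4–B7, B3–B8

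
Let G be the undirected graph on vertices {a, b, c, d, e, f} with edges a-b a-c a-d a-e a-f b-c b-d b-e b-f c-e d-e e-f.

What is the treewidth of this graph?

3

A width-3 tree decomposition is:
Bags: B1 = {a, b, e, f}  B2 = {a, b, d, e}  B3 = {a, b, c, e}
Tree: B1–B2, B1–B3
Every bag has size at most 4, so the width is 4 − 1 = 3 and tw(G) ≤ 3. Conversely, {a, b, d, e} is a clique of size 4, and the vertices of any clique must share a bag in every tree decomposition; so some bag has ≥ 4 vertices and tw(G) ≥ 3. Therefore the treewidth is 3.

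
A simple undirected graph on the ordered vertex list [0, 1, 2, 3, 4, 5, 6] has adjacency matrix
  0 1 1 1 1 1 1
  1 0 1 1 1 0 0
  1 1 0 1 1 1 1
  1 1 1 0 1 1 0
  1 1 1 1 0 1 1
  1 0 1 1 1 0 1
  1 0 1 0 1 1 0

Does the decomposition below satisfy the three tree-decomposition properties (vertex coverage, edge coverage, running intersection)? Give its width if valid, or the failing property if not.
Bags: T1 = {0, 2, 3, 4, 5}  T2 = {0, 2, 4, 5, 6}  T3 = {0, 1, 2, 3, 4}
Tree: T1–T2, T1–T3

Every vertex of G appears in some bag (union = {0, 1, 2, 3, 4, 5, 6}); every edge is covered by a bag; and for each vertex v the set of bags containing v is connected in the bag tree. The decomposition is therefore valid. The largest bag has 5 vertices, so the width is 4.

Yes; width 4.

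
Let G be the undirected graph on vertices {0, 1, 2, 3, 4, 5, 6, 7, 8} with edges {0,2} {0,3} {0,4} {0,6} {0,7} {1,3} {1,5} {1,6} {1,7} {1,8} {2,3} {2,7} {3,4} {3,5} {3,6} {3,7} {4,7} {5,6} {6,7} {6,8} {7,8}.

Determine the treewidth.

3

A width-3 tree decomposition is:
Bags: B1 = {0, 3, 6, 7}  B2 = {0, 2, 3, 7}  B3 = {1, 3, 6, 7}  B4 = {1, 3, 5, 6}  B5 = {0, 3, 4, 7}  B6 = {1, 6, 7, 8}
Tree: B1–B2, B1–B3, B3–B4, B1–B5, B3–B6
Every bag has size at most 4, so the width is 4 − 1 = 3 and tw(G) ≤ 3. Conversely, {1, 6, 7, 8} is a clique of size 4, and the vertices of any clique must share a bag in every tree decomposition; so some bag has ≥ 4 vertices and tw(G) ≥ 3. Therefore the treewidth is 3.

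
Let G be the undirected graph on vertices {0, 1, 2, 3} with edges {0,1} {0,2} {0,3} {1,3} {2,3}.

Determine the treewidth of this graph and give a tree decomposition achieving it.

Each bag holds 3 vertices, so the decomposition has width 2, which upper-bounds the treewidth. On the other hand G contains the 3-clique {0, 1, 3}. A clique must lie in a single bag of any decomposition, so no decomposition can have width below 2. The upper and lower bounds meet at 2, so that is the treewidth.

Treewidth 2.
One optimal decomposition is:
Bags: B1 = {0, 1, 3}  B2 = {0, 2, 3}
Tree: B1–B2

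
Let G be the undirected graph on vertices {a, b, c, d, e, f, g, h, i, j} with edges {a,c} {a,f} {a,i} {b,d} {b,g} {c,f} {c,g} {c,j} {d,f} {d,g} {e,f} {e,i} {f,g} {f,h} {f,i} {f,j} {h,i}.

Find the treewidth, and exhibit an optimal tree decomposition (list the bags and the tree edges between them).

Treewidth 2.
One such decomposition:
Bags: B1 = {c, f, g}  B2 = {d, f, g}  B3 = {a, c, f}  B4 = {b, d, g}  B5 = {a, f, i}  B6 = {c, f, j}  B7 = {f, h, i}  B8 = {e, f, i}
Tree: B1–B2, B1–B3, B2–B4, B3–B5, B3–B6, B5–B7, B5–B8

Every bag has size at most 3, so the width is 3 − 1 = 2 and tw(G) ≤ 2. Conversely, {d, f, g} is a clique of size 3, and the vertices of any clique must share a bag in every tree decomposition; so some bag has ≥ 3 vertices and tw(G) ≥ 2. Therefore the treewidth is 2.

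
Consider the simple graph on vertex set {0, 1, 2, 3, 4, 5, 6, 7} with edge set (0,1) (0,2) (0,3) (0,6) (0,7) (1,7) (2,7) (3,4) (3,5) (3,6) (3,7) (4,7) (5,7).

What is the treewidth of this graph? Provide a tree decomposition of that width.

The largest bag has 3 vertices, giving width 2; this decomposition certifies tw(G) ≤ 2. For the lower bound, the 3 vertices {0, 3, 6} are pairwise adjacent, and any tree decomposition puts a clique entirely inside one bag — forcing width ≥ 2. The upper and lower bounds meet at 2, so that is the treewidth.

Treewidth 2.
Bags: B1 = {0, 3, 7}  B2 = {0, 3, 6}  B3 = {0, 2, 7}  B4 = {3, 4, 7}  B5 = {3, 5, 7}  B6 = {0, 1, 7}
Tree: B1–B2, B1–B3, B1–B4, B1–B5, B3–B6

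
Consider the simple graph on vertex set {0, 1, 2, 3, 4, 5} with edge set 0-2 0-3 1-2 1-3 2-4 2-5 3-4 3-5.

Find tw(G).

A width-2 tree decomposition is:
Bags: B1 = {0, 2, 3}  B2 = {2, 3, 5}  B3 = {1, 2, 3}  B4 = {2, 3, 4}
Tree: B1–B2, B2–B3, B3–B4
Each bag holds 3 vertices, so the decomposition has width 2, which upper-bounds the treewidth. For the lower bound, G contains the cycle 2–0–3–5–2, so G is not a forest; only forests have treewidth ≤ 1, hence tw(G) ≥ 2. Hence tw(G) = 2 exactly.

2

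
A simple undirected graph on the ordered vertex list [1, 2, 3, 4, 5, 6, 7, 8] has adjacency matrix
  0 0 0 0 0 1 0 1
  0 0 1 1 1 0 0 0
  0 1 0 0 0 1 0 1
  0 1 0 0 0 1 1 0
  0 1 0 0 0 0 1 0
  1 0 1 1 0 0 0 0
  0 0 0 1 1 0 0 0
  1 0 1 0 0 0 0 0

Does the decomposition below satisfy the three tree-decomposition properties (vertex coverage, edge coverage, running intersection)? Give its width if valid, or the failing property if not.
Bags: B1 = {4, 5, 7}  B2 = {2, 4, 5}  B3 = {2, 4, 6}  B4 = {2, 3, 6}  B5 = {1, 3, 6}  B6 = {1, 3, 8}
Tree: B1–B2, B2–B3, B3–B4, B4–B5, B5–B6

Yes; width 2.

Every vertex of G appears in some bag (union = {1, 2, 3, 4, 5, 6, 7, 8}); every edge is covered by a bag; and for each vertex v the set of bags containing v is connected in the bag tree. The decomposition is therefore valid. The largest bag has 3 vertices, so the width is 2.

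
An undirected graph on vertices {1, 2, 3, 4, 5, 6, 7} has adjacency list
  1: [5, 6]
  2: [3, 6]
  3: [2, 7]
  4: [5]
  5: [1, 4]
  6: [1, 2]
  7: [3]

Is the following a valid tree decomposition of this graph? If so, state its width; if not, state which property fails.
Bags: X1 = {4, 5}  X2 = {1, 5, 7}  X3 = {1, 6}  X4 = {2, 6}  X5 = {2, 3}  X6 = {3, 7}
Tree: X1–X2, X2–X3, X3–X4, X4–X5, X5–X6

No — bags containing vertex 7 are not connected in the tree.

A tree decomposition must satisfy three properties: every vertex lies in some bag; for every edge, both endpoints lie together in some bag; and for every vertex, the bags containing it form a connected subtree. Here bags containing vertex 7 are not connected in the tree, so the decomposition is invalid.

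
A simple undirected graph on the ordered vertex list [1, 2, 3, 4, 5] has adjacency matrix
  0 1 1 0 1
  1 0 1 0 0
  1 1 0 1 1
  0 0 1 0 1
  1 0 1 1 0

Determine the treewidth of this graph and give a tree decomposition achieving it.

The largest bag has 3 vertices, giving width 2; this decomposition certifies tw(G) ≤ 2. For the lower bound, the 3 vertices {1, 2, 3} are pairwise adjacent, and any tree decomposition puts a clique entirely inside one bag — forcing width ≥ 2. Combining the bounds, tw(G) = 2.

Treewidth 2.
One such decomposition:
Bags: B1 = {1, 3, 5}  B2 = {1, 2, 3}  B3 = {3, 4, 5}
Tree: B1–B2, B1–B3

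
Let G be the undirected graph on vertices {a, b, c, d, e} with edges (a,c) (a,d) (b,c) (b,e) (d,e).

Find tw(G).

A width-2 tree decomposition is:
Bags: B1 = {a, d, e}  B2 = {a, c, e}  B3 = {b, c, e}
Tree: B1–B2, B2–B3
Every bag has size at most 3, so the width is 3 − 1 = 2 and tw(G) ≤ 2. Since e–d–a–c–b–e is a cycle in G, G is not acyclic. Forests are exactly the graphs of treewidth ≤ 1, so tw(G) ≥ 2. Therefore the treewidth is 2.

2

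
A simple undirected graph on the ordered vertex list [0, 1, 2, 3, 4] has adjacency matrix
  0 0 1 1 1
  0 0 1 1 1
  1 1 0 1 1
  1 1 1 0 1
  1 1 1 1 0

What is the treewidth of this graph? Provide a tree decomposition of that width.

Every bag has size at most 4, so the width is 4 − 1 = 3 and tw(G) ≤ 3. On the other hand G contains the 4-clique {0, 2, 3, 4}. A clique must lie in a single bag of any decomposition, so no decomposition can have width below 3. Hence tw(G) = 3 exactly.

Treewidth 3.
One optimal decomposition is:
Bags: B1 = {0, 2, 3, 4}  B2 = {1, 2, 3, 4}
Tree: B1–B2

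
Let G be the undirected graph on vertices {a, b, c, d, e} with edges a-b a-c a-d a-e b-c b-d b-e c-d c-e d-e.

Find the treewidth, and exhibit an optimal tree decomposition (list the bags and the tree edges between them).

A single bag containing all 5 vertices is trivially a valid decomposition of width 4. On the other hand G contains the 5-clique {a, b, c, d, e}. A clique must lie in a single bag of any decomposition, so no decomposition can have width below 4. Therefore the treewidth is 4.

Treewidth 4.
One such decomposition:
Bags: B1 = {a, b, c, d, e}
Tree: (single bag)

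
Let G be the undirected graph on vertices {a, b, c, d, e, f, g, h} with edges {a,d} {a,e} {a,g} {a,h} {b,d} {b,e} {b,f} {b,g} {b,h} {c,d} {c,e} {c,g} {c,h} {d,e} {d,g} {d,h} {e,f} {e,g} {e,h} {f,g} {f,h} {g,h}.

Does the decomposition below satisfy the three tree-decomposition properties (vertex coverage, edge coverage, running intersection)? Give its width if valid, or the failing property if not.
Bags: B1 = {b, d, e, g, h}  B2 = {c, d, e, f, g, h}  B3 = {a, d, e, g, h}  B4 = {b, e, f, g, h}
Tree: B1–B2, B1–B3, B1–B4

A tree decomposition must satisfy three properties: every vertex lies in some bag; for every edge, both endpoints lie together in some bag; and for every vertex, the bags containing it form a connected subtree. Here bags containing vertex f are not connected in the tree, so the decomposition is invalid.

No — bags containing vertex f are not connected in the tree.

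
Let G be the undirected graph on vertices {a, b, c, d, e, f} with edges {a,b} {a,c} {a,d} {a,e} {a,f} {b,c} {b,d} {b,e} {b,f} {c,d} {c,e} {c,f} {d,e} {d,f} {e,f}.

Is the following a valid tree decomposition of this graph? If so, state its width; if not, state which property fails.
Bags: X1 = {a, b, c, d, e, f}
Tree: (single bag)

Yes; width 5.

Checking the three conditions: (i) the bags cover all of {a, b, c, d, e, f}; (ii) for each edge, some bag contains both endpoints; (iii) the bags containing any fixed vertex form a subtree. All hold, so the decomposition is valid with width 6 − 1 = 5.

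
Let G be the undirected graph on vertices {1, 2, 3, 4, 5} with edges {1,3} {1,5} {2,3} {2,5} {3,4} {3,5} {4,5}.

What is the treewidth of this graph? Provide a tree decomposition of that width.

Treewidth 2.
One optimal decomposition is:
Bags: B1 = {1, 3, 5}  B2 = {3, 4, 5}  B3 = {2, 3, 5}
Tree: B1–B2, B2–B3

The largest bag has 3 vertices, giving width 2; this decomposition certifies tw(G) ≤ 2. Conversely, {1, 3, 5} is a clique of size 3, and the vertices of any clique must share a bag in every tree decomposition; so some bag has ≥ 3 vertices and tw(G) ≥ 2. Hence tw(G) = 2 exactly.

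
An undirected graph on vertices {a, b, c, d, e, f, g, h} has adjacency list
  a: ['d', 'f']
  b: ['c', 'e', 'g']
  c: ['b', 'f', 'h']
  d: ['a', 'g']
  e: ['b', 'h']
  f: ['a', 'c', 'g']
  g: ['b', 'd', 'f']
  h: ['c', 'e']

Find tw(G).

A width-2 tree decomposition is:
Bags: B1 = {a, d, g}  B2 = {a, f, g}  B3 = {b, f, g}  B4 = {b, c, f}  B5 = {b, c, e}  B6 = {c, e, h}
Tree: B1–B2, B2–B3, B3–B4, B4–B5, B5–B6
Each bag holds 3 vertices, so the decomposition has width 2, which upper-bounds the treewidth. Since d–a–f–g–d is a cycle in G, G is not acyclic. Forests are exactly the graphs of treewidth ≤ 1, so tw(G) ≥ 2. Therefore the treewidth is 2.

2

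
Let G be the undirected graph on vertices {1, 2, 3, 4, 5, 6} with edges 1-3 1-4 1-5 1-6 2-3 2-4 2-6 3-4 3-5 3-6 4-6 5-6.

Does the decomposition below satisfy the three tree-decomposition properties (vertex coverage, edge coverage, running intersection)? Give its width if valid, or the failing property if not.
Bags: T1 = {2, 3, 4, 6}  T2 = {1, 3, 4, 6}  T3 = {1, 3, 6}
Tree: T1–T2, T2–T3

No — vertex 5 appears in no bag.

A tree decomposition must satisfy three properties: every vertex lies in some bag; for every edge, both endpoints lie together in some bag; and for every vertex, the bags containing it form a connected subtree. Here vertex 5 appears in no bag, so the decomposition is invalid.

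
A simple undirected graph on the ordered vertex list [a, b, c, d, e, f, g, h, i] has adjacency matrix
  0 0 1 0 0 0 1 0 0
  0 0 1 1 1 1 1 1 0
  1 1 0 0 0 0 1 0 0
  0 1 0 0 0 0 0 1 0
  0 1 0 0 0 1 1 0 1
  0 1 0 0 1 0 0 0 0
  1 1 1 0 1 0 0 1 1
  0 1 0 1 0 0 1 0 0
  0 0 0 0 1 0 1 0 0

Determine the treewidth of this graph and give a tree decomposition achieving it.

Each bag holds 3 vertices, so the decomposition has width 2, which upper-bounds the treewidth. Conversely, {b, d, h} is a clique of size 3, and the vertices of any clique must share a bag in every tree decomposition; so some bag has ≥ 3 vertices and tw(G) ≥ 2. The upper and lower bounds meet at 2, so that is the treewidth.

Treewidth 2.
One optimal decomposition is:
Bags: B1 = {b, g, h}  B2 = {b, c, g}  B3 = {b, e, g}  B4 = {a, c, g}  B5 = {b, d, h}  B6 = {e, g, i}  B7 = {b, e, f}
Tree: B1–B2, B1–B3, B2–B4, B1–B5, B3–B6, B3–B7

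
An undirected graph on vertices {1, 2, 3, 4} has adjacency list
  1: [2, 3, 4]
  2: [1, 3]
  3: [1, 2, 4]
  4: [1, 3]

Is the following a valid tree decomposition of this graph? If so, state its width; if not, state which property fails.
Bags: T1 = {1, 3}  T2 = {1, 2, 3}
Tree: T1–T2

No — vertex 4 appears in no bag.

A tree decomposition must satisfy three properties: every vertex lies in some bag; for every edge, both endpoints lie together in some bag; and for every vertex, the bags containing it form a connected subtree. Here vertex 4 appears in no bag, so the decomposition is invalid.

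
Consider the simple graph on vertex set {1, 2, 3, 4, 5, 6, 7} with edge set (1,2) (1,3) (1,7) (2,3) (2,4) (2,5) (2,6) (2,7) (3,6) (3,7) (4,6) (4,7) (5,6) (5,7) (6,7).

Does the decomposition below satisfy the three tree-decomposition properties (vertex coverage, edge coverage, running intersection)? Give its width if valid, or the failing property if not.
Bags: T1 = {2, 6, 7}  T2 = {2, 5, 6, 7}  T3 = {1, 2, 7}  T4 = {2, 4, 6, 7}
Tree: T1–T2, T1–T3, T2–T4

No — vertex 3 appears in no bag.

A tree decomposition must satisfy three properties: every vertex lies in some bag; for every edge, both endpoints lie together in some bag; and for every vertex, the bags containing it form a connected subtree. Here vertex 3 appears in no bag, so the decomposition is invalid.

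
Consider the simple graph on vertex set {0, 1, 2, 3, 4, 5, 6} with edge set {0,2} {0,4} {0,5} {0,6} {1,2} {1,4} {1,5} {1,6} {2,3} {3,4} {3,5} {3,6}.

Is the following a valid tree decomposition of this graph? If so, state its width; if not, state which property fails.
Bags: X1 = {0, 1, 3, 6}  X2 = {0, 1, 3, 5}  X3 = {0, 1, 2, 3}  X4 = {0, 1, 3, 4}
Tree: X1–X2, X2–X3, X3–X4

Yes; width 3.

Every vertex of G appears in some bag (union = {0, 1, 2, 3, 4, 5, 6}); every edge is covered by a bag; and for each vertex v the set of bags containing v is connected in the bag tree. The decomposition is therefore valid. The largest bag has 4 vertices, so the width is 3.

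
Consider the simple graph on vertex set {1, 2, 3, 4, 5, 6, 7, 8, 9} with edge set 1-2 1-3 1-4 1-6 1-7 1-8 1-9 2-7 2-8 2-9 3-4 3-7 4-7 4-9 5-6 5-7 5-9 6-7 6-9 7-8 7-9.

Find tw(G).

3

A width-3 tree decomposition is:
Bags: B1 = {1, 4, 7, 9}  B2 = {1, 2, 7, 9}  B3 = {1, 2, 7, 8}  B4 = {1, 3, 4, 7}  B5 = {1, 6, 7, 9}  B6 = {5, 6, 7, 9}
Tree: B1–B2, B2–B3, B1–B4, B1–B5, B5–B6
Every bag has size at most 4, so the width is 4 − 1 = 3 and tw(G) ≤ 3. On the other hand G contains the 4-clique {1, 2, 7, 8}. A clique must lie in a single bag of any decomposition, so no decomposition can have width below 3. The upper and lower bounds meet at 3, so that is the treewidth.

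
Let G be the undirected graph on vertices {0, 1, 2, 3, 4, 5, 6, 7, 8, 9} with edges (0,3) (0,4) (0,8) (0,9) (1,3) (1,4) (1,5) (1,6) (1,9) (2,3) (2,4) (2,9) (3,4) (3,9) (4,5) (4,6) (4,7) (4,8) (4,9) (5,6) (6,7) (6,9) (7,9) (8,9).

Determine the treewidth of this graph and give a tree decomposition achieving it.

Treewidth 3.
One such decomposition:
Bags: B1 = {1, 4, 6, 9}  B2 = {1, 3, 4, 9}  B3 = {0, 3, 4, 9}  B4 = {2, 3, 4, 9}  B5 = {1, 4, 5, 6}  B6 = {0, 4, 8, 9}  B7 = {4, 6, 7, 9}
Tree: B1–B2, B2–B3, B3–B4, B1–B5, B3–B6, B1–B7

Every bag has size at most 4, so the width is 4 − 1 = 3 and tw(G) ≤ 3. On the other hand G contains the 4-clique {0, 4, 8, 9}. A clique must lie in a single bag of any decomposition, so no decomposition can have width below 3. Combining the bounds, tw(G) = 3.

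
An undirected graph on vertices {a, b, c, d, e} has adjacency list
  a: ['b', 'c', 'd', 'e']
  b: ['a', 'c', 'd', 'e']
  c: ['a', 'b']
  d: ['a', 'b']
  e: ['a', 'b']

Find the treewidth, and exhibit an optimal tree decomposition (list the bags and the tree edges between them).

Treewidth 2.
One such decomposition:
Bags: B1 = {a, b, c}  B2 = {a, b, d}  B3 = {a, b, e}
Tree: B1–B2, B1–B3

Each bag holds 3 vertices, so the decomposition has width 2, which upper-bounds the treewidth. On the other hand G contains the 3-clique {a, b, d}. A clique must lie in a single bag of any decomposition, so no decomposition can have width below 2. The upper and lower bounds meet at 2, so that is the treewidth.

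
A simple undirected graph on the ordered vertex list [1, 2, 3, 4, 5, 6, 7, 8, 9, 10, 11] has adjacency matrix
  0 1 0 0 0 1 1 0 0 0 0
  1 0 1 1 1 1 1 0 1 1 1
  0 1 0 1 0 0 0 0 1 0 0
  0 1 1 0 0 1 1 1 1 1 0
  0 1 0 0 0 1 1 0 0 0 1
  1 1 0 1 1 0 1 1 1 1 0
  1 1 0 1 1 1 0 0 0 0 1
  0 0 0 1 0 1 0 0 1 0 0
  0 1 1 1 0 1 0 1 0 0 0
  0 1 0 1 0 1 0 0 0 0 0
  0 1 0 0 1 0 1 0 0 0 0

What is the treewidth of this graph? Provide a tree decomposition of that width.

Every bag has size at most 4, so the width is 4 − 1 = 3 and tw(G) ≤ 3. For the lower bound, the 4 vertices {4, 6, 8, 9} are pairwise adjacent, and any tree decomposition puts a clique entirely inside one bag — forcing width ≥ 3. Therefore the treewidth is 3.

Treewidth 3.
One optimal decomposition is:
Bags: B1 = {4, 6, 8, 9}  B2 = {2, 4, 6, 9}  B3 = {2, 4, 6, 10}  B4 = {2, 3, 4, 9}  B5 = {2, 4, 6, 7}  B6 = {2, 5, 6, 7}  B7 = {1, 2, 6, 7}  B8 = {2, 5, 7, 11}
Tree: B1–B2, B2–B3, B2–B4, B3–B5, B5–B6, B6–B7, B6–B8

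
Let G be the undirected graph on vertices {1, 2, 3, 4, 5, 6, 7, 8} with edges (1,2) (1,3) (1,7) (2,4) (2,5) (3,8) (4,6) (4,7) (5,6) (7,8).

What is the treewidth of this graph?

A width-2 tree decomposition is:
Bags: B1 = {2, 5, 6}  B2 = {2, 4, 6}  B3 = {1, 2, 4}  B4 = {1, 4, 7}  B5 = {1, 3, 7}  B6 = {3, 7, 8}
Tree: B1–B2, B2–B3, B3–B4, B4–B5, B5–B6
The largest bag has 3 vertices, giving width 2; this decomposition certifies tw(G) ≤ 2. Since 5–6–4–2–5 is a cycle in G, G is not acyclic. Forests are exactly the graphs of treewidth ≤ 1, so tw(G) ≥ 2. Therefore the treewidth is 2.

2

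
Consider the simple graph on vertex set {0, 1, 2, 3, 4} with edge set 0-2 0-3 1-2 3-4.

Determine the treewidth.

1

A width-1 tree decomposition is:
Bags: B1 = {3, 4}  B2 = {0, 3}  B3 = {0, 2}  B4 = {1, 2}
Tree: B1–B2, B2–B3, B3–B4
Each bag holds 2 vertices, so the decomposition has width 1, which upper-bounds the treewidth. Since G has at least one edge (e.g. 4–3), it is not an edgeless graph, so tw(G) ≥ 1. Combining the bounds, tw(G) = 1.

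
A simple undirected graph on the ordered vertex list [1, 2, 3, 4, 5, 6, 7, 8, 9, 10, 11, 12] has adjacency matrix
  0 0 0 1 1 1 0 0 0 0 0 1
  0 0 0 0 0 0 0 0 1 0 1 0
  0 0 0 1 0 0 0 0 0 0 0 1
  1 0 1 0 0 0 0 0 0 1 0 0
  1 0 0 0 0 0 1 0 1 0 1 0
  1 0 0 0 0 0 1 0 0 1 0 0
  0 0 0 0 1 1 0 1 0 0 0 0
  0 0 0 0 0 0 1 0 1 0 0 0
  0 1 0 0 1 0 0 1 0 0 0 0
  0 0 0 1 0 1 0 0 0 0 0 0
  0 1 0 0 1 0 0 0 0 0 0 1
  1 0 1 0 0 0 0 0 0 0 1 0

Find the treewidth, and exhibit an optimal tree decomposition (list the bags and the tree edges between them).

Every bag has size at most 4, so the width is 4 − 1 = 3 and tw(G) ≤ 3. For the lower bound: the 4 vertex sets {3,4,10}, {12}, {1}, {5,6,7,11} are disjoint, each induces a connected subgraph, and every pair is joined by at least one edge of G. Contracting each set to a single vertex therefore yields K_{4} as a minor, and since treewidth is minor-monotone, tw(G) ≥ tw(K_{4}) = 3. Hence tw(G) = 3 exactly.

Treewidth 3.
One such decomposition:
Bags: B1 = {3, 4, 10, 12}  B2 = {1, 4, 10, 12}  B3 = {1, 6, 10, 12}  B4 = {1, 6, 11, 12}  B5 = {1, 5, 6, 11}  B6 = {5, 6, 7, 11}  B7 = {2, 5, 7, 11}  B8 = {2, 5, 7, 9}  B9 = {2, 7, 8, 9}
Tree: B1–B2, B2–B3, B3–B4, B4–B5, B5–B6, B6–B7, B7–B8, B8–B9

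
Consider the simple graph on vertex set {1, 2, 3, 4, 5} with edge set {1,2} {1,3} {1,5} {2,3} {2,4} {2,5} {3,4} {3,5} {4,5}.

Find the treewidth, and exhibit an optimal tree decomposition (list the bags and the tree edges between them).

Treewidth 3.
One such decomposition:
Bags: B1 = {2, 3, 4, 5}  B2 = {1, 2, 3, 5}
Tree: B1–B2

The largest bag has 4 vertices, giving width 3; this decomposition certifies tw(G) ≤ 3. For the lower bound, the 4 vertices {1, 2, 3, 5} are pairwise adjacent, and any tree decomposition puts a clique entirely inside one bag — forcing width ≥ 3. Therefore the treewidth is 3.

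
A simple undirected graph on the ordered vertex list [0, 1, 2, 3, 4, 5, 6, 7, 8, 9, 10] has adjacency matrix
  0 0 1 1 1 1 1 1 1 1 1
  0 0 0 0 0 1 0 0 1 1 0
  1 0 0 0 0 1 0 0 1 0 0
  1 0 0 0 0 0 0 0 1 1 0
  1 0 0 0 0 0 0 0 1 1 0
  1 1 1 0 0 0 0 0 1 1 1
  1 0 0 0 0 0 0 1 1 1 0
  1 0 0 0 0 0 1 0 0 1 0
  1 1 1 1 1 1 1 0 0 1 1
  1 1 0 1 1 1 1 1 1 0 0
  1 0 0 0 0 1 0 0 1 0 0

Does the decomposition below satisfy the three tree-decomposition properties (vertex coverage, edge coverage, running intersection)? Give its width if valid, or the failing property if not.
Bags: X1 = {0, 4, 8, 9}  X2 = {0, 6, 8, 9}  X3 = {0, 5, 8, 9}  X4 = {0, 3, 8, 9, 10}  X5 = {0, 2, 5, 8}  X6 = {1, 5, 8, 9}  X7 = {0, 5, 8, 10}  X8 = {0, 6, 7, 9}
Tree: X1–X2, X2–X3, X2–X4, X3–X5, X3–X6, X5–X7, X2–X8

No — bags containing vertex 10 are not connected in the tree.

A tree decomposition must satisfy three properties: every vertex lies in some bag; for every edge, both endpoints lie together in some bag; and for every vertex, the bags containing it form a connected subtree. Here bags containing vertex 10 are not connected in the tree, so the decomposition is invalid.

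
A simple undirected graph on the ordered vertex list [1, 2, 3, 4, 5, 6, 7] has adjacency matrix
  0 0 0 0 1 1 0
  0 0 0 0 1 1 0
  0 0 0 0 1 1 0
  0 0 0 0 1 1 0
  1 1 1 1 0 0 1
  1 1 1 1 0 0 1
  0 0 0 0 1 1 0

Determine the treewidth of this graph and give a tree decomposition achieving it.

Every bag has size at most 3, so the width is 3 − 1 = 2 and tw(G) ≤ 2. For the lower bound, G contains the cycle 6–3–5–2–6, so G is not a forest; only forests have treewidth ≤ 1, hence tw(G) ≥ 2. Combining the bounds, tw(G) = 2.

Treewidth 2.
One such decomposition:
Bags: B1 = {3, 5, 6}  B2 = {2, 5, 6}  B3 = {5, 6, 7}  B4 = {4, 5, 6}  B5 = {1, 5, 6}
Tree: B1–B2, B2–B3, B3–B4, B4–B5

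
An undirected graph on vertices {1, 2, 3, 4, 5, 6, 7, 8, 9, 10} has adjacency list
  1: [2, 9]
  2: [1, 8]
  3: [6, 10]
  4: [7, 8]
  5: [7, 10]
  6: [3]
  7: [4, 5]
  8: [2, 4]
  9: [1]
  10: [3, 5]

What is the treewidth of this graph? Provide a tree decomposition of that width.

Treewidth 1.
One such decomposition:
Bags: B1 = {1, 9}  B2 = {1, 2}  B3 = {2, 8}  B4 = {4, 8}  B5 = {4, 7}  B6 = {5, 7}  B7 = {5, 10}  B8 = {3, 10}  B9 = {3, 6}
Tree: B1–B2, B2–B3, B3–B4, B4–B5, B5–B6, B6–B7, B7–B8, B8–B9

Each bag holds 2 vertices, so the decomposition has width 1, which upper-bounds the treewidth. Since G has at least one edge (e.g. 9–1), it is not an edgeless graph, so tw(G) ≥ 1. The upper and lower bounds meet at 1, so that is the treewidth.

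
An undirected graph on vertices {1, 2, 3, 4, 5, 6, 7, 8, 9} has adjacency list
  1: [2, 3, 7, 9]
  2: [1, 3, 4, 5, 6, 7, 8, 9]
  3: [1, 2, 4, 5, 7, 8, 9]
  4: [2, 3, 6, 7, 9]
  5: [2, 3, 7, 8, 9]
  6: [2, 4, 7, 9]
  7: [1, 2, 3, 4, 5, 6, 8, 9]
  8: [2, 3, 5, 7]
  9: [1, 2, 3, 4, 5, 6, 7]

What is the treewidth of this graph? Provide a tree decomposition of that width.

Treewidth 4.
One optimal decomposition is:
Bags: B1 = {2, 3, 4, 7, 9}  B2 = {2, 4, 6, 7, 9}  B3 = {1, 2, 3, 7, 9}  B4 = {2, 3, 5, 7, 9}  B5 = {2, 3, 5, 7, 8}
Tree: B1–B2, B1–B3, B1–B4, B4–B5

Every bag has size at most 5, so the width is 5 − 1 = 4 and tw(G) ≤ 4. On the other hand G contains the 5-clique {2, 3, 5, 7, 8}. A clique must lie in a single bag of any decomposition, so no decomposition can have width below 4. The upper and lower bounds meet at 4, so that is the treewidth.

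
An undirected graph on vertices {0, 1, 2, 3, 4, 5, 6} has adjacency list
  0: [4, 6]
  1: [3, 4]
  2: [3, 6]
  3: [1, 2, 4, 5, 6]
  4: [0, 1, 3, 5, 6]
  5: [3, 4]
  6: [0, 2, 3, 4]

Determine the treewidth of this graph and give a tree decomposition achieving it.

Each bag holds 3 vertices, so the decomposition has width 2, which upper-bounds the treewidth. For the lower bound, the 3 vertices {0, 4, 6} are pairwise adjacent, and any tree decomposition puts a clique entirely inside one bag — forcing width ≥ 2. Combining the bounds, tw(G) = 2.

Treewidth 2.
One optimal decomposition is:
Bags: B1 = {0, 4, 6}  B2 = {3, 4, 6}  B3 = {3, 4, 5}  B4 = {2, 3, 6}  B5 = {1, 3, 4}
Tree: B1–B2, B2–B3, B2–B4, B3–B5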